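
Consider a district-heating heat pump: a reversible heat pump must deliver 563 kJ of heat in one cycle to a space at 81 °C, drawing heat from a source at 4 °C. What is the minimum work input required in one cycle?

T_H = 81 °C → 81 + 273.15 = 354.15 K.
T_C = 4 °C → 4 + 273.15 = 277.15 K.
The Carnot heat-pump COP is COP_HP = T_H/(T_H − T_C) = 354.15/77.00 = 4.5994.
W = Q_H/COP_HP = 563/4.5994 = 122.4 kJ.

W_in ≈ 122.4 kJ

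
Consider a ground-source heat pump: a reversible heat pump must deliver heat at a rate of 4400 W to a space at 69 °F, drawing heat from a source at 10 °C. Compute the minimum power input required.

T_H = 69 °F → (69 − 32) × 5/9 = 20.56 °C = 293.71 K.
T_C = 10 °C → 10 + 273.15 = 283.15 K.
For a reversible heat pump, COP_HP = T_H/(T_H − T_C) = 293.71/10.56 = 27.8247.
W = Q_H/COP_HP = 4400/27.8247 = 158.1 W.

Ẇ_in ≈ 158.1 W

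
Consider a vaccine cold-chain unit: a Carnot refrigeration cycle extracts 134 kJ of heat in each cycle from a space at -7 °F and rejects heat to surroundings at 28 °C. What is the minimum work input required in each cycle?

T_H = 28 °C → 28 + 273.15 = 301.15 K.
T_C = -7 °F → (-7 − 32) × 5/9 = -21.67 °C = 251.48 K.
For a reversible refrigerator, COP_R = T_C/(T_H − T_C) = 251.48/49.67 = 5.0634.
W = Q_C/COP_R = 134/5.0634 = 26.5 kJ.

W_in ≈ 26.5 kJ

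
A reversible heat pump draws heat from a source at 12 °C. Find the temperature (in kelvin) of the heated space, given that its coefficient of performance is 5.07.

T_C = 12 °C → 12 + 273.15 = 285.15 K.
COP_HP = T_H/(T_H − T_C) ⇒ T_H = T_C·COP_HP/(COP_HP − 1) = 285.15 × 5.07/(5.07 − 1) = 355.2 K.

T_H ≈ 355.2 K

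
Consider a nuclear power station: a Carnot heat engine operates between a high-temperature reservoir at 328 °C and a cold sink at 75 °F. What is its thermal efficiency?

T_H = 328 °C → 328 + 273.15 = 601.15 K.
T_C = 75 °F → (75 − 32) × 5/9 = 23.89 °C = 297.04 K.
Carnot efficiency: η = 1 − T_C/T_H = 1 − 297.04/601.15 = 0.506.

η ≈ 0.506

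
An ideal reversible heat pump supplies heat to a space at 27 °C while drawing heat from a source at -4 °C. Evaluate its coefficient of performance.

COP_HP ≈ 9.68

T_H = 27 °C → 27 + 273.15 = 300.15 K.
T_C = -4 °C → -4 + 273.15 = 269.15 K.
The Carnot heat-pump COP is COP_HP = T_H/(T_H − T_C) = 300.15/(300.15 − 269.15) = 9.68.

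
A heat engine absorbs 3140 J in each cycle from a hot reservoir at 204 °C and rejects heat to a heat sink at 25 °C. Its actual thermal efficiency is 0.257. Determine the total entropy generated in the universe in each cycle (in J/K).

ΔS_univ ≈ 1.244 J/K

T_H = 204 °C → 204 + 273.15 = 477.15 K.
T_C = 25 °C → 25 + 273.15 = 298.15 K.
W = η·Q_H = 0.257 × 3140 = 807.0 J, so Q_C = Q_H − W = 2333 J.
The hot reservoir loses entropy Q_H/T_H = 3140/477.15 = 6.581 J/K; the cold reservoir gains Q_C/T_C = 2333/298.15 = 7.825 J/K.
ΔS_univ = −Q_H/T_H + Q_C/T_C = 1.244 J/K (> 0, since η = 0.257 < η_Carnot = 0.375).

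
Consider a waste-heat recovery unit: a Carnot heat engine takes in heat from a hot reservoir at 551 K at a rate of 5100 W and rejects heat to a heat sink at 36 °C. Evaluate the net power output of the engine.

Ẇ ≈ 2240 W

T_C = 36 °C → 36 + 273.15 = 309.15 K.
Since the cycle is reversible, η = 1 − T_C/T_H = 1 − 309.15/551.00 = 0.4389.
W = η·Q_H = 0.4389 × 5100 = 2240 W.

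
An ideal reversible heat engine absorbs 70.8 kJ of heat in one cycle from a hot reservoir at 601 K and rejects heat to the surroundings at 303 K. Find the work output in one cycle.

W ≈ 35.11 kJ

The Carnot efficiency is η = 1 − T_C/T_H = 1 − 303.00/601.00 = 0.4958.
W = η·Q_H = 0.4958 × 70.8 = 35.11 kJ.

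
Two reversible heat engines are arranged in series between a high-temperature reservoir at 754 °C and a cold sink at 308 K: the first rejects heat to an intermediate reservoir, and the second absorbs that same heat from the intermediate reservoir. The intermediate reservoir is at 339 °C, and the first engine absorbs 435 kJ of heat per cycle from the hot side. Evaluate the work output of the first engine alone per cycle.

W₁ ≈ 176 kJ

T_H = 754 °C → 754 + 273.15 = 1027.15 K.
T_m = 339 °C → 339 + 273.15 = 612.15 K.
First-stage efficiency η₁ = 1 − T_m/T_H = 1 − 612.15/1027.15 = 0.4040.
W₁ = η₁·Q_H = 0.4040 × 435 = 176 kJ.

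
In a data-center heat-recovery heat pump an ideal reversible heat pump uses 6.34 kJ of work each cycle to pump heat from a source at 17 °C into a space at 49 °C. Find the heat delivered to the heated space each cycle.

Q_H ≈ 63.8 kJ

T_H = 49 °C → 49 + 273.15 = 322.15 K.
T_C = 17 °C → 17 + 273.15 = 290.15 K.
The Carnot heat-pump COP is COP_HP = T_H/(T_H − T_C) = 322.15/32.00 = 10.0672.
Q_H = COP_HP · W = 10.0672 × 6.34 = 63.8 kJ.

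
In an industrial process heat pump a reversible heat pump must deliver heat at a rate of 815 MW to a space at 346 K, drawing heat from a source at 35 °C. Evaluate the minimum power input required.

T_C = 35 °C → 35 + 273.15 = 308.15 K.
For a reversible heat pump, COP_HP = T_H/(T_H − T_C) = 346.00/37.85 = 9.1413.
W = Q_H/COP_HP = 815/9.1413 = 89.16 MW.

Ẇ_in ≈ 89.16 MW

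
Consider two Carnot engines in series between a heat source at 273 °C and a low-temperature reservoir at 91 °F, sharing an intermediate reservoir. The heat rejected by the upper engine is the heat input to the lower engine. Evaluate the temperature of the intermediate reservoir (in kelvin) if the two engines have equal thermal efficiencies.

T_H = 273 °C → 273 + 273.15 = 546.15 K.
T_C = 91 °F → (91 − 32) × 5/9 = 32.78 °C = 305.93 K.
Equal efficiencies require 1 − T_m/T_H = 1 − T_C/T_m, i.e. T_m/T_H = T_C/T_m, so T_m = √(T_H·T_C) = √(546.15 × 305.93) = 409 K.

T_m ≈ 409 K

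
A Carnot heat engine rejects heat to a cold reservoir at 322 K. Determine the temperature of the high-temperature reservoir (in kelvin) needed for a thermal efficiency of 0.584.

From η = 1 − T_C/T_H, solving for T_H gives T_H = T_C/(1 − η) = 322.00/(1 − 0.584) = 774 K.

T_H ≈ 774 K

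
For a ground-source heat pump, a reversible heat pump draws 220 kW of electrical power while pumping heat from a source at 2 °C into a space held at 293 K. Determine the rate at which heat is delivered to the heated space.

T_C = 2 °C → 2 + 273.15 = 275.15 K.
For a reversible heat pump, COP_HP = T_H/(T_H − T_C) = 293.00/17.85 = 16.4146.
Q_H = COP_HP · W = 16.4146 × 220 = 3611 kW.

Q̇_H ≈ 3611 kW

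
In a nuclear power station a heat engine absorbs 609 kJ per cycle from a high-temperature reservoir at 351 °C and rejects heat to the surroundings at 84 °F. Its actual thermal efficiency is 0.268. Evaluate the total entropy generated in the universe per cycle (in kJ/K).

T_H = 351 °C → 351 + 273.15 = 624.15 K.
T_C = 84 °F → (84 − 32) × 5/9 = 28.89 °C = 302.04 K.
W = η·Q_H = 0.268 × 609 = 163.2 kJ, so Q_C = Q_H − W = 445.8 kJ.
Reservoir entropy changes: ΔS_H = −Q_H/T_H = −609/624.15 = -0.9757 kJ/K and ΔS_C = +Q_C/T_C = 445.8/302.04 = 1.476 kJ/K.
ΔS_univ = −Q_H/T_H + Q_C/T_C = 0.500 kJ/K (> 0, since η = 0.268 < η_Carnot = 0.516).

ΔS_univ ≈ 0.500 kJ/K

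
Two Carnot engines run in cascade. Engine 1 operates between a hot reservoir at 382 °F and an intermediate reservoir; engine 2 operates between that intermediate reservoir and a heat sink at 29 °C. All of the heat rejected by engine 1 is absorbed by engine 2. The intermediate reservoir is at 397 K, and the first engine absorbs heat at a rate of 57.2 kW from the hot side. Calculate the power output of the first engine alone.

T_H = 382 °F → (382 − 32) × 5/9 = 194.44 °C = 467.59 K.
T_C = 29 °C → 29 + 273.15 = 302.15 K.
First-stage efficiency η₁ = 1 − T_m/T_H = 1 − 397.00/467.59 = 0.1510.
W₁ = η₁·Q_H = 0.1510 × 57.2 = 8.636 kW.

Ẇ₁ ≈ 8.636 kW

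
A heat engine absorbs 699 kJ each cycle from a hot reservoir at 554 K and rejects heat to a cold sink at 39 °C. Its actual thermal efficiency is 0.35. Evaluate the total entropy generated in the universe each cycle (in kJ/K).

T_C = 39 °C → 39 + 273.15 = 312.15 K.
W = η·Q_H = 0.35 × 699 = 244.6 kJ, so Q_C = Q_H − W = 454.4 kJ.
Reservoir entropy changes: ΔS_H = −Q_H/T_H = −699/554.00 = -1.262 kJ/K and ΔS_C = +Q_C/T_C = 454.4/312.15 = 1.456 kJ/K.
ΔS_univ = −Q_H/T_H + Q_C/T_C = 0.1938 kJ/K (> 0, since η = 0.35 < η_Carnot = 0.437).

ΔS_univ ≈ 0.1938 kJ/K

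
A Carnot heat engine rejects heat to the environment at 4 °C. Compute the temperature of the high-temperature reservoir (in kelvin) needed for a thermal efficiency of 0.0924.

T_C = 4 °C → 4 + 273.15 = 277.15 K.
From η = 1 − T_C/T_H, solving for T_H gives T_H = T_C/(1 − η) = 277.15/(1 − 0.0924) = 305 K.

T_H ≈ 305 K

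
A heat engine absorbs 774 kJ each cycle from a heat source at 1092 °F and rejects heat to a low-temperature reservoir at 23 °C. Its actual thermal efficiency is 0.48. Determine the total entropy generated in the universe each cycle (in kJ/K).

ΔS_univ ≈ 0.461 kJ/K

T_H = 1092 °F → (1092 − 32) × 5/9 = 588.89 °C = 862.04 K.
T_C = 23 °C → 23 + 273.15 = 296.15 K.
W = η·Q_H = 0.48 × 774 = 371.5 kJ, so Q_C = Q_H − W = 402.5 kJ.
Entropy balance on the reservoirs: −Q_H/T_H = -0.8979 kJ/K, +Q_C/T_C = 1.359 kJ/K.
ΔS_univ = −Q_H/T_H + Q_C/T_C = 0.461 kJ/K (> 0, since η = 0.48 < η_Carnot = 0.656).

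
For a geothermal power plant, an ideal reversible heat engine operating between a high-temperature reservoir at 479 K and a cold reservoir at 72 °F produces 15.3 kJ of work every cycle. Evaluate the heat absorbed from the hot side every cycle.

T_C = 72 °F → (72 − 32) × 5/9 = 22.22 °C = 295.37 K.
η_rev = 1 − T_C/T_H = 1 − 295.37/479.00 = 0.3834.
Q_H = W/η = 15.3/0.3834 = 39.9 kJ.

Q_H ≈ 39.9 kJ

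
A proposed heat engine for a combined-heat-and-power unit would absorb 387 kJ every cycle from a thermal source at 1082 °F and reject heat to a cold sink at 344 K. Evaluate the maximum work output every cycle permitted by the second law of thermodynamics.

T_H = 1082 °F → (1082 − 32) × 5/9 = 583.33 °C = 856.48 K.
No engine can exceed the Carnot limit: η_max = 1 − T_C/T_H = 1 − 344.00/856.48 = 0.5984.
W_max = η_max · Q_H = 0.5984 × 387 = 232 kJ.

W_max ≈ 232 kJ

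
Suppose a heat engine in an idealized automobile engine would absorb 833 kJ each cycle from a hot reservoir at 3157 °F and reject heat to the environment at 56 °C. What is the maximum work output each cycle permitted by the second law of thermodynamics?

W_max ≈ 697 kJ

T_H = 3157 °F → (3157 − 32) × 5/9 = 1736.11 °C = 2009.26 K.
T_C = 56 °C → 56 + 273.15 = 329.15 K.
The upper bound on efficiency is η_max = 1 − T_C/T_H = 1 − 329.15/2009.26 = 0.8362.
W_max = η_max · Q_H = 0.8362 × 833 = 697 kJ.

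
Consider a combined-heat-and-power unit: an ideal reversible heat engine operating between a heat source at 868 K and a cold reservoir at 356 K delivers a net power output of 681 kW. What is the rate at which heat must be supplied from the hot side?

Carnot efficiency: η = 1 − T_C/T_H = 1 − 356.00/868.00 = 0.5899.
Q_H = W/η = 681/0.5899 = 1150 kW.

Q̇_H ≈ 1150 kW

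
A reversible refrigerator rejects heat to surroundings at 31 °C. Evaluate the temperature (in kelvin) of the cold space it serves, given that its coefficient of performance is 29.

T_H = 31 °C → 31 + 273.15 = 304.15 K.
COP_R = T_C/(T_H − T_C) ⇒ T_C = T_H·COP_R/(1 + COP_R) = 304.15 × 29/(1 + 29) = 294 K.

T_C ≈ 294 K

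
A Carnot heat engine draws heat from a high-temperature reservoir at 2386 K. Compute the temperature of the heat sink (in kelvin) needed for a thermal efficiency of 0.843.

T_C ≈ 375 K

From η = 1 − T_C/T_H, T_C = T_H·(1 − η) = 2386.00 × (1 − 0.843) = 375 K.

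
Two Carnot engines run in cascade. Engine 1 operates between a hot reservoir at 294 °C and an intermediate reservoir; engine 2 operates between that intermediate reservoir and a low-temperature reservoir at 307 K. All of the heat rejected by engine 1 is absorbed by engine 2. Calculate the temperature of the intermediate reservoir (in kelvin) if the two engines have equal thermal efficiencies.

T_m ≈ 417 K

T_H = 294 °C → 294 + 273.15 = 567.15 K.
Equal efficiencies require 1 − T_m/T_H = 1 − T_C/T_m, i.e. T_m/T_H = T_C/T_m, so T_m = √(T_H·T_C) = √(567.15 × 307.00) = 417 K.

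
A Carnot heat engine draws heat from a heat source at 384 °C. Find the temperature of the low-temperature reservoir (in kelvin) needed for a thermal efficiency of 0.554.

T_C ≈ 293.1 K

T_H = 384 °C → 384 + 273.15 = 657.15 K.
From η = 1 − T_C/T_H, T_C = T_H·(1 − η) = 657.15 × (1 − 0.554) = 293.1 K.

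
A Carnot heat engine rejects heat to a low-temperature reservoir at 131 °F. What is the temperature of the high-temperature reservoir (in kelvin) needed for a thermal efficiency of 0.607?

T_H ≈ 835 K

T_C = 131 °F → (131 − 32) × 5/9 = 55.00 °C = 328.15 K.
From η = 1 − T_C/T_H, solving for T_H gives T_H = T_C/(1 − η) = 328.15/(1 − 0.607) = 835 K.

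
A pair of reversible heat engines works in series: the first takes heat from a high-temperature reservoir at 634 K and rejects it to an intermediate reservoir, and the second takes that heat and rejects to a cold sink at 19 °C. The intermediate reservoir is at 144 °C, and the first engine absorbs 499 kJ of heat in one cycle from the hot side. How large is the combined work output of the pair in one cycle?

T_C = 19 °C → 19 + 273.15 = 292.15 K.
Two reversible stages in series are equivalent to a single Carnot engine between T_H and T_C, so η_total = 1 − T_C/T_H = 1 − 292.15/634.00 = 0.5392.
W_total = η_total · Q_H = 0.5392 × 499 = 269 kJ.

W_total ≈ 269 kJ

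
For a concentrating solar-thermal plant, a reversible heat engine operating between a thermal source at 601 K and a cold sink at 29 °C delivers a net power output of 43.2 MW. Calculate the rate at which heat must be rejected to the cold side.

Q̇_C ≈ 43.7 MW

T_C = 29 °C → 29 + 273.15 = 302.15 K.
The Carnot efficiency is η = 1 − T_C/T_H = 1 − 302.15/601.00 = 0.4973.
Since Q_C/Q_H = T_C/T_H and Q_H = W/η, Q_C = W·T_C/(T_H − T_C) = 43.2 × 302.15/298.85 = 43.7 MW.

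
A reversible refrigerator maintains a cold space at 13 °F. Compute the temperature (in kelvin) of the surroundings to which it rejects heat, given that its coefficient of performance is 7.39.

T_H ≈ 298 K

T_C = 13 °F → (13 − 32) × 5/9 = -10.56 °C = 262.59 K.
COP_R = T_C/(T_H − T_C) ⇒ T_H = T_C·(1 + 1/COP_R) = 262.59 × (1 + 1/7.39) = 298 K.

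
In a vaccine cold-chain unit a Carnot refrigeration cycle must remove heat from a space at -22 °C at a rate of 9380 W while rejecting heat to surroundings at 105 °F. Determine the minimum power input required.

T_H = 105 °F → (105 − 32) × 5/9 = 40.56 °C = 313.71 K.
T_C = -22 °C → -22 + 273.15 = 251.15 K.
For a reversible refrigerator, COP_R = T_C/(T_H − T_C) = 251.15/62.56 = 4.0148.
W = Q_C/COP_R = 9380/4.0148 = 2340 W.

Ẇ_in ≈ 2340 W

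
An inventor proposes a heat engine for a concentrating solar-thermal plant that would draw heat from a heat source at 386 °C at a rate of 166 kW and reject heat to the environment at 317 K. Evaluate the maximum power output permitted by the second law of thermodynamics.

Ẇ_max ≈ 86.2 kW

T_H = 386 °C → 386 + 273.15 = 659.15 K.
The second-law ceiling is the Carnot efficiency, η_max = 1 − T_C/T_H = 1 − 317.00/659.15 = 0.5191.
W_max = η_max · Q_H = 0.5191 × 166 = 86.2 kW.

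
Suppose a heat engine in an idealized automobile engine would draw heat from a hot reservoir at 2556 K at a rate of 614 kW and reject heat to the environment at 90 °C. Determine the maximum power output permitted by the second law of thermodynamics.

T_C = 90 °C → 90 + 273.15 = 363.15 K.
The second-law ceiling is the Carnot efficiency, η_max = 1 − T_C/T_H = 1 − 363.15/2556.00 = 0.8579.
W_max = η_max · Q_H = 0.8579 × 614 = 527 kW.

Ẇ_max ≈ 527 kW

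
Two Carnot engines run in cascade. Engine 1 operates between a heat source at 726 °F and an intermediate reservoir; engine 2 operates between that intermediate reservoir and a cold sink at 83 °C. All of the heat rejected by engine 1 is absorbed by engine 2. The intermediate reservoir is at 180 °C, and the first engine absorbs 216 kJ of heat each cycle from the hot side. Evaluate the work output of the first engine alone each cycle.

T_H = 726 °F → (726 − 32) × 5/9 = 385.56 °C = 658.71 K.
T_C = 83 °C → 83 + 273.15 = 356.15 K.
T_m = 180 °C → 180 + 273.15 = 453.15 K.
First-stage efficiency η₁ = 1 − T_m/T_H = 1 − 453.15/658.71 = 0.3121.
W₁ = η₁·Q_H = 0.3121 × 216 = 67.40 kJ.

W₁ ≈ 67.40 kJ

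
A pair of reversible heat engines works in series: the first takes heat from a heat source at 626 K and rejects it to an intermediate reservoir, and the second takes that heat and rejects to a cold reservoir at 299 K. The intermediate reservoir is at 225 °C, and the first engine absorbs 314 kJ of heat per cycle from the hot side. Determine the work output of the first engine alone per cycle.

T_m = 225 °C → 225 + 273.15 = 498.15 K.
First-stage efficiency η₁ = 1 − T_m/T_H = 1 − 498.15/626.00 = 0.2042.
W₁ = η₁·Q_H = 0.2042 × 314 = 64.13 kJ.

W₁ ≈ 64.13 kJ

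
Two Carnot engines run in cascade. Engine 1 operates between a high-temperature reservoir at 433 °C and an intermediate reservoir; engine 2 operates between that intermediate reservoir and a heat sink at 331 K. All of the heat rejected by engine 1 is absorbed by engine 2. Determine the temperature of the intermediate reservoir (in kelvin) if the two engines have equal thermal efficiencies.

T_H = 433 °C → 433 + 273.15 = 706.15 K.
Equal efficiencies require 1 − T_m/T_H = 1 − T_C/T_m, i.e. T_m/T_H = T_C/T_m, so T_m = √(T_H·T_C) = √(706.15 × 331.00) = 483 K.

T_m ≈ 483 K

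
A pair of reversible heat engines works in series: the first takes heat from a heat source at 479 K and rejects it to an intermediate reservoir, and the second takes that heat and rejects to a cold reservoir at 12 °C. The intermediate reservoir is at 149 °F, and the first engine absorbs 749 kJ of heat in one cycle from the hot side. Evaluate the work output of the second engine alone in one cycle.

T_C = 12 °C → 12 + 273.15 = 285.15 K.
T_m = 149 °F → (149 − 32) × 5/9 = 65.00 °C = 338.15 K.
Heat entering the second stage: Q_m = Q_H·(T_m/T_H) = 749 × 338.15/479.00 = 529 kJ.
Second-stage efficiency η₂ = 1 − T_C/T_m = 1 − 285.15/338.15 = 0.1567, so W₂ = η₂·Q_m = 82.9 kJ.

W₂ ≈ 82.9 kJ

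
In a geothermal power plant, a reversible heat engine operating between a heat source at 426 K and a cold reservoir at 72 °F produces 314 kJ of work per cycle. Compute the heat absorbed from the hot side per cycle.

T_C = 72 °F → (72 − 32) × 5/9 = 22.22 °C = 295.37 K.
The Carnot efficiency is η = 1 − T_C/T_H = 1 − 295.37/426.00 = 0.3066.
Q_H = W/η = 314/0.3066 = 1020 kJ.

Q_H ≈ 1020 kJ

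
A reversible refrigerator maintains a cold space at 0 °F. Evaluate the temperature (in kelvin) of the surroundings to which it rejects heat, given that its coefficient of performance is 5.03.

T_H ≈ 306 K

T_C = 0 °F → (0 − 32) × 5/9 = -17.78 °C = 255.37 K.
COP_R = T_C/(T_H − T_C) ⇒ T_H = T_C·(1 + 1/COP_R) = 255.37 × (1 + 1/5.03) = 306 K.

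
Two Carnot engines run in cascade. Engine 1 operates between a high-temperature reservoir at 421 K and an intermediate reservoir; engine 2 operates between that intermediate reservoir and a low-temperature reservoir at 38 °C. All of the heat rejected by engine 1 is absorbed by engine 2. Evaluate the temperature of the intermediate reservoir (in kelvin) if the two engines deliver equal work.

T_m ≈ 366 K

T_C = 38 °C → 38 + 273.15 = 311.15 K.
For reversible stages Q_m = Q_H·(T_m/T_H). Setting W₁ = Q_H(1 − T_m/T_H) equal to W₂ = Q_m(1 − T_C/T_m) = Q_H·(T_m − T_C)/T_H gives T_H − T_m = T_m − T_C, so T_m = (T_H + T_C)/2 = (421.00 + 311.15)/2 = 366 K.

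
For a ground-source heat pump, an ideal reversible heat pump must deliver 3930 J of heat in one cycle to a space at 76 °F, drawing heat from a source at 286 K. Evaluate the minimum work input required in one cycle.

W_in ≈ 153.1 J

T_H = 76 °F → (76 − 32) × 5/9 = 24.44 °C = 297.59 K.
COP_HP = T_H/(T_H − T_C) = 297.59/11.59 = 25.6670.
W = Q_H/COP_HP = 3930/25.6670 = 153.1 J.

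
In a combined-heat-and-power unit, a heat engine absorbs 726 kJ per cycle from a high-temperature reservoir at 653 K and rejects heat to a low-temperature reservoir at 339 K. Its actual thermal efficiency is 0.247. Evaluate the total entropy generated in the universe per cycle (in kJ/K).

W = η·Q_H = 0.247 × 726 = 179.3 kJ, so Q_C = Q_H − W = 546.7 kJ.
Reservoir entropy changes: ΔS_H = −Q_H/T_H = −726/653.00 = -1.112 kJ/K and ΔS_C = +Q_C/T_C = 546.7/339.00 = 1.613 kJ/K.
ΔS_univ = −Q_H/T_H + Q_C/T_C = 0.501 kJ/K (> 0, since η = 0.247 < η_Carnot = 0.481).

ΔS_univ ≈ 0.501 kJ/K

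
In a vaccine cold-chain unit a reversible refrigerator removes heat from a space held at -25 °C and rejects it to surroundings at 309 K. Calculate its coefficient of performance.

COP_R ≈ 4.08

T_C = -25 °C → -25 + 273.15 = 248.15 K.
The reversible coefficient of performance is COP_R = T_C/(T_H − T_C) = 248.15/(309.00 − 248.15) = 4.08.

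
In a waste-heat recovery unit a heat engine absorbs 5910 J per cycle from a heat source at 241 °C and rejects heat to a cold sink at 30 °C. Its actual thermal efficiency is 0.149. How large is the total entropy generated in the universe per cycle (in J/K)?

T_H = 241 °C → 241 + 273.15 = 514.15 K.
T_C = 30 °C → 30 + 273.15 = 303.15 K.
W = η·Q_H = 0.149 × 5910 = 880.6 J, so Q_C = Q_H − W = 5029 J.
The hot reservoir loses entropy Q_H/T_H = 5910/514.15 = 11.49 J/K; the cold reservoir gains Q_C/T_C = 5029/303.15 = 16.59 J/K.
ΔS_univ = −Q_H/T_H + Q_C/T_C = 5.096 J/K (> 0, since η = 0.149 < η_Carnot = 0.410).

ΔS_univ ≈ 5.096 J/K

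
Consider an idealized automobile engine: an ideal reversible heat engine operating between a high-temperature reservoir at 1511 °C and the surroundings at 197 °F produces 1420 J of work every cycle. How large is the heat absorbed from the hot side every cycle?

T_H = 1511 °C → 1511 + 273.15 = 1784.15 K.
T_C = 197 °F → (197 − 32) × 5/9 = 91.67 °C = 364.82 K.
For a reversible engine, η = 1 − T_C/T_H = 1 − 364.82/1784.15 = 0.7955.
Q_H = W/η = 1420/0.7955 = 1780 J.

Q_H ≈ 1780 J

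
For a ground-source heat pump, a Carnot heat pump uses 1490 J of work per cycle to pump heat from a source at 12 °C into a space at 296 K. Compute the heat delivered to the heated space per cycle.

Q_H ≈ 40600 J

T_C = 12 °C → 12 + 273.15 = 285.15 K.
COP_HP = T_H/(T_H − T_C) = 296.00/10.85 = 27.2811.
Q_H = COP_HP · W = 27.2811 × 1490 = 40600 J.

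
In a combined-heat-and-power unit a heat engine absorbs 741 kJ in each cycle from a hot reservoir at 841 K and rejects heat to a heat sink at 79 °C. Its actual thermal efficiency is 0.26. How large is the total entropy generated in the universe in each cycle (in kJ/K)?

T_C = 79 °C → 79 + 273.15 = 352.15 K.
W = η·Q_H = 0.26 × 741 = 192.7 kJ, so Q_C = Q_H − W = 548.3 kJ.
Reservoir entropy changes: ΔS_H = −Q_H/T_H = −741/841.00 = -0.8811 kJ/K and ΔS_C = +Q_C/T_C = 548.3/352.15 = 1.557 kJ/K.
ΔS_univ = −Q_H/T_H + Q_C/T_C = 0.676 kJ/K (> 0, since η = 0.26 < η_Carnot = 0.581).

ΔS_univ ≈ 0.676 kJ/K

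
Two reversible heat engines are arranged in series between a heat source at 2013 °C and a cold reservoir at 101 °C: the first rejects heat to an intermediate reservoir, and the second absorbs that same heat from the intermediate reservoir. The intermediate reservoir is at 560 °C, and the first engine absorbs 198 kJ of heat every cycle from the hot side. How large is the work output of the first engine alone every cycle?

T_H = 2013 °C → 2013 + 273.15 = 2286.15 K.
T_C = 101 °C → 101 + 273.15 = 374.15 K.
T_m = 560 °C → 560 + 273.15 = 833.15 K.
First-stage efficiency η₁ = 1 − T_m/T_H = 1 − 833.15/2286.15 = 0.6356.
W₁ = η₁·Q_H = 0.6356 × 198 = 126 kJ.

W₁ ≈ 126 kJ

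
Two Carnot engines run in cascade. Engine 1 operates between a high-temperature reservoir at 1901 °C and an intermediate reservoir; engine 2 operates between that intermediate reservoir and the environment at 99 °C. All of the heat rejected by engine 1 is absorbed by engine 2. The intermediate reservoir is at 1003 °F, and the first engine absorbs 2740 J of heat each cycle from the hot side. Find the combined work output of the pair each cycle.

W_total ≈ 2270 J

T_H = 1901 °C → 1901 + 273.15 = 2174.15 K.
T_C = 99 °C → 99 + 273.15 = 372.15 K.
Two reversible stages in series are equivalent to a single Carnot engine between T_H and T_C, so η_total = 1 − T_C/T_H = 1 − 372.15/2174.15 = 0.8288.
W_total = η_total · Q_H = 0.8288 × 2740 = 2270 J.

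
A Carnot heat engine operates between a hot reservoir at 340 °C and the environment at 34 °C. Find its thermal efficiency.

η ≈ 0.499

T_H = 340 °C → 340 + 273.15 = 613.15 K.
T_C = 34 °C → 34 + 273.15 = 307.15 K.
Since the cycle is reversible, η = 1 − T_C/T_H = 1 − 307.15/613.15 = 0.499.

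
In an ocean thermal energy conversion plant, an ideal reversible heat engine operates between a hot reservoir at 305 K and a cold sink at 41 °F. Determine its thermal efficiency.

T_C = 41 °F → (41 − 32) × 5/9 = 5.00 °C = 278.15 K.
Carnot efficiency: η = 1 − T_C/T_H = 1 − 278.15/305.00 = 0.0880.

η ≈ 0.0880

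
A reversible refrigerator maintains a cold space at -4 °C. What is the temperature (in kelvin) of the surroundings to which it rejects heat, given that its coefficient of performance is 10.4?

T_C = -4 °C → -4 + 273.15 = 269.15 K.
COP_R = T_C/(T_H − T_C) ⇒ T_H = T_C·(1 + 1/COP_R) = 269.15 × (1 + 1/10.4) = 295 K.

T_H ≈ 295 K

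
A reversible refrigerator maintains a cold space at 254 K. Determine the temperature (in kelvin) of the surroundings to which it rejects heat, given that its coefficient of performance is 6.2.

T_H ≈ 295 K

COP_R = T_C/(T_H − T_C) ⇒ T_H = T_C·(1 + 1/COP_R) = 254.00 × (1 + 1/6.2) = 295 K.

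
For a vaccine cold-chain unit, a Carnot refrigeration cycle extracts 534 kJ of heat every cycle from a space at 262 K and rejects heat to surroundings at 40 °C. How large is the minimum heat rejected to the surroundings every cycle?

Q_H ≈ 638 kJ

T_H = 40 °C → 40 + 273.15 = 313.15 K.
For a reversible cycle Q_H/Q_C = T_H/T_C, so Q_H = Q_C·T_H/T_C = 534 × 313.15/262.00 = 638 kJ.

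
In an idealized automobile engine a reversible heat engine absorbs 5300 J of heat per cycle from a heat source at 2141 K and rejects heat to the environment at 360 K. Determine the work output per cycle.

The Carnot efficiency is η = 1 − T_C/T_H = 1 − 360.00/2141.00 = 0.8319.
W = η·Q_H = 0.8319 × 5300 = 4410 J.

W ≈ 4410 J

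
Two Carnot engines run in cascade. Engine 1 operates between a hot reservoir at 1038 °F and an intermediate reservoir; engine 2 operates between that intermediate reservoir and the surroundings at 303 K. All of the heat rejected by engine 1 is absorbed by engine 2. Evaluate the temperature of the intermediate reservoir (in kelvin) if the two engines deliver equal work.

T_H = 1038 °F → (1038 − 32) × 5/9 = 558.89 °C = 832.04 K.
For reversible stages Q_m = Q_H·(T_m/T_H). Setting W₁ = Q_H(1 − T_m/T_H) equal to W₂ = Q_m(1 − T_C/T_m) = Q_H·(T_m − T_C)/T_H gives T_H − T_m = T_m − T_C, so T_m = (T_H + T_C)/2 = (832.04 + 303.00)/2 = 567.5 K.

T_m ≈ 567.5 K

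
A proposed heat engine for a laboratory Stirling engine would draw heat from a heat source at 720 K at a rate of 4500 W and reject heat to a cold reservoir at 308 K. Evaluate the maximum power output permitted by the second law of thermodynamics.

Ẇ_max ≈ 2580 W

No engine can exceed the Carnot limit: η_max = 1 − T_C/T_H = 1 − 308.00/720.00 = 0.5722.
W_max = η_max · Q_H = 0.5722 × 4500 = 2580 W.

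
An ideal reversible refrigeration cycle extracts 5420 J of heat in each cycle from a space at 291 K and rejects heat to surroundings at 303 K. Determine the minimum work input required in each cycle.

W_in ≈ 224 J

The reversible coefficient of performance is COP_R = T_C/(T_H − T_C) = 291.00/12.00 = 24.2500.
W = Q_C/COP_R = 5420/24.2500 = 224 J.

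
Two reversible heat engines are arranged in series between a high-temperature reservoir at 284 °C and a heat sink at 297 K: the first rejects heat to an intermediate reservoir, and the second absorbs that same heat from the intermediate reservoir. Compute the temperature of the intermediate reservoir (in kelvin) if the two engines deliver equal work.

T_H = 284 °C → 284 + 273.15 = 557.15 K.
For reversible stages Q_m = Q_H·(T_m/T_H). Setting W₁ = Q_H(1 − T_m/T_H) equal to W₂ = Q_m(1 − T_C/T_m) = Q_H·(T_m − T_C)/T_H gives T_H − T_m = T_m − T_C, so T_m = (T_H + T_C)/2 = (557.15 + 297.00)/2 = 427.1 K.

T_m ≈ 427.1 K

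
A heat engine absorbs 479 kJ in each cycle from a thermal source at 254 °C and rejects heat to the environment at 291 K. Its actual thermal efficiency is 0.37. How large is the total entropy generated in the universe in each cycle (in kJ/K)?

T_H = 254 °C → 254 + 273.15 = 527.15 K.
W = η·Q_H = 0.37 × 479 = 177.2 kJ, so Q_C = Q_H − W = 301.8 kJ.
The hot reservoir loses entropy Q_H/T_H = 479/527.15 = 0.9087 kJ/K; the cold reservoir gains Q_C/T_C = 301.8/291.00 = 1.037 kJ/K.
ΔS_univ = −Q_H/T_H + Q_C/T_C = 0.1284 kJ/K (> 0, since η = 0.37 < η_Carnot = 0.448).

ΔS_univ ≈ 0.1284 kJ/K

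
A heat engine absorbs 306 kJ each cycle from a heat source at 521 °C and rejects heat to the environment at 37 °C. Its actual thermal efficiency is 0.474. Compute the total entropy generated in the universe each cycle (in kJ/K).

T_H = 521 °C → 521 + 273.15 = 794.15 K.
T_C = 37 °C → 37 + 273.15 = 310.15 K.
W = η·Q_H = 0.474 × 306 = 145.0 kJ, so Q_C = Q_H − W = 161.0 kJ.
Reservoir entropy changes: ΔS_H = −Q_H/T_H = −306/794.15 = -0.3853 kJ/K and ΔS_C = +Q_C/T_C = 161.0/310.15 = 0.5190 kJ/K.
ΔS_univ = −Q_H/T_H + Q_C/T_C = 0.1336 kJ/K (> 0, since η = 0.474 < η_Carnot = 0.609).

ΔS_univ ≈ 0.1336 kJ/K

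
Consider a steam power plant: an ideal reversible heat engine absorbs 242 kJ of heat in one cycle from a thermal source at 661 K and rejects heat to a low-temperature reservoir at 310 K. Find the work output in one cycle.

The Carnot efficiency is η = 1 − T_C/T_H = 1 − 310.00/661.00 = 0.5310.
W = η·Q_H = 0.5310 × 242 = 128.5 kJ.

W ≈ 128.5 kJ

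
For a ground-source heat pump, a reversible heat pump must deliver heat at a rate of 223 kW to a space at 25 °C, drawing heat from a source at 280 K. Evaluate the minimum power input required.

T_H = 25 °C → 25 + 273.15 = 298.15 K.
COP_HP = T_H/(T_H − T_C) = 298.15/18.15 = 16.4270.
W = Q_H/COP_HP = 223/16.4270 = 13.6 kW.

Ẇ_in ≈ 13.6 kW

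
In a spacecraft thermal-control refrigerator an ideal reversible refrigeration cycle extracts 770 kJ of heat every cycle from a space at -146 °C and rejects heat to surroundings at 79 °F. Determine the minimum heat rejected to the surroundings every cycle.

Q_H ≈ 1810 kJ

T_H = 79 °F → (79 − 32) × 5/9 = 26.11 °C = 299.26 K.
T_C = -146 °C → -146 + 273.15 = 127.15 K.
For a reversible cycle Q_H/Q_C = T_H/T_C, so Q_H = Q_C·T_H/T_C = 770 × 299.26/127.15 = 1810 kJ.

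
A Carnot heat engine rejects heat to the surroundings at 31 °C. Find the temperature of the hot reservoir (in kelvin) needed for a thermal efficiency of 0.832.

T_C = 31 °C → 31 + 273.15 = 304.15 K.
From η = 1 − T_C/T_H, solving for T_H gives T_H = T_C/(1 − η) = 304.15/(1 − 0.832) = 1810 K.

T_H ≈ 1810 K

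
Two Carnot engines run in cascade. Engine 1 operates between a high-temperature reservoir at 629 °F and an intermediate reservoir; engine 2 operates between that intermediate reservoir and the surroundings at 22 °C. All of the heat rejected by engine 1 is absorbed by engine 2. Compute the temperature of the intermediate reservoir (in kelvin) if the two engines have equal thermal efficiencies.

T_H = 629 °F → (629 − 32) × 5/9 = 331.67 °C = 604.82 K.
T_C = 22 °C → 22 + 273.15 = 295.15 K.
Equal efficiencies require 1 − T_m/T_H = 1 − T_C/T_m, i.e. T_m/T_H = T_C/T_m, so T_m = √(T_H·T_C) = √(604.82 × 295.15) = 423 K.

T_m ≈ 423 K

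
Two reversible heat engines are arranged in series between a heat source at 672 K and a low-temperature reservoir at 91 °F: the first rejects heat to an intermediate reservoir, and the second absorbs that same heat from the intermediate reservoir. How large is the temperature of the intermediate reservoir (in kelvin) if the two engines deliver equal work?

T_m ≈ 489.0 K

T_C = 91 °F → (91 − 32) × 5/9 = 32.78 °C = 305.93 K.
For reversible stages Q_m = Q_H·(T_m/T_H). Setting W₁ = Q_H(1 − T_m/T_H) equal to W₂ = Q_m(1 − T_C/T_m) = Q_H·(T_m − T_C)/T_H gives T_H − T_m = T_m − T_C, so T_m = (T_H + T_C)/2 = (672.00 + 305.93)/2 = 489.0 K.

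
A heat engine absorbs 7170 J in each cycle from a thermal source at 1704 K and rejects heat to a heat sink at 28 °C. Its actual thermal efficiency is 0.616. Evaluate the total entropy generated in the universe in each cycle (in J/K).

ΔS_univ ≈ 4.93 J/K

T_C = 28 °C → 28 + 273.15 = 301.15 K.
W = η·Q_H = 0.616 × 7170 = 4417 J, so Q_C = Q_H − W = 2753 J.
Entropy balance on the reservoirs: −Q_H/T_H = -4.208 J/K, +Q_C/T_C = 9.143 J/K.
ΔS_univ = −Q_H/T_H + Q_C/T_C = 4.93 J/K (> 0, since η = 0.616 < η_Carnot = 0.823).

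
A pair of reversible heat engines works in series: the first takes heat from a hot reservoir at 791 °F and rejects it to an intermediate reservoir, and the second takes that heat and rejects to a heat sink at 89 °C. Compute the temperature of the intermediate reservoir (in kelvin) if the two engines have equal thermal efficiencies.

T_H = 791 °F → (791 − 32) × 5/9 = 421.67 °C = 694.82 K.
T_C = 89 °C → 89 + 273.15 = 362.15 K.
Equal efficiencies require 1 − T_m/T_H = 1 − T_C/T_m, i.e. T_m/T_H = T_C/T_m, so T_m = √(T_H·T_C) = √(694.82 × 362.15) = 501.6 K.

T_m ≈ 501.6 K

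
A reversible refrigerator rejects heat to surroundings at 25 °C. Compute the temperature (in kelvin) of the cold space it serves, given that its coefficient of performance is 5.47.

T_H = 25 °C → 25 + 273.15 = 298.15 K.
COP_R = T_C/(T_H − T_C) ⇒ T_C = T_H·COP_R/(1 + COP_R) = 298.15 × 5.47/(1 + 5.47) = 252 K.

T_C ≈ 252 K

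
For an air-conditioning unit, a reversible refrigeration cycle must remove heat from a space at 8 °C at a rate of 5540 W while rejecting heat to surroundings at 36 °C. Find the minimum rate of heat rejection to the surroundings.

Q̇_H ≈ 6090 W

T_H = 36 °C → 36 + 273.15 = 309.15 K.
T_C = 8 °C → 8 + 273.15 = 281.15 K.
For a reversible cycle Q_H/Q_C = T_H/T_C, so Q_H = Q_C·T_H/T_C = 5540 × 309.15/281.15 = 6090 W.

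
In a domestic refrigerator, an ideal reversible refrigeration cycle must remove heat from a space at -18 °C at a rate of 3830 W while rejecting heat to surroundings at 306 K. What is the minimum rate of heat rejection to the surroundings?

T_C = -18 °C → -18 + 273.15 = 255.15 K.
For a reversible cycle Q_H/Q_C = T_H/T_C, so Q_H = Q_C·T_H/T_C = 3830 × 306.00/255.15 = 4590 W.

Q̇_H ≈ 4590 W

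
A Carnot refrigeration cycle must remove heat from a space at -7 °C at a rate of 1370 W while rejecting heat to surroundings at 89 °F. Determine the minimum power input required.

Ẇ_in ≈ 199 W

T_H = 89 °F → (89 − 32) × 5/9 = 31.67 °C = 304.82 K.
T_C = -7 °C → -7 + 273.15 = 266.15 K.
For a reversible refrigerator, COP_R = T_C/(T_H − T_C) = 266.15/38.67 = 6.8832.
W = Q_C/COP_R = 1370/6.8832 = 199 W.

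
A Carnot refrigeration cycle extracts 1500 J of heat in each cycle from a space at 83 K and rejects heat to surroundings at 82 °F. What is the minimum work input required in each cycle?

T_H = 82 °F → (82 − 32) × 5/9 = 27.78 °C = 300.93 K.
COP_R = T_C/(T_H − T_C) = 83.00/217.93 = 0.3809.
W = Q_C/COP_R = 1500/0.3809 = 3938 J.

W_in ≈ 3938 J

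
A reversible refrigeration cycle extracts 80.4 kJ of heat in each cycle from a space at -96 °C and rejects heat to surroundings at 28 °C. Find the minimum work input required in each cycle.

W_in ≈ 56.28 kJ

T_H = 28 °C → 28 + 273.15 = 301.15 K.
T_C = -96 °C → -96 + 273.15 = 177.15 K.
Carnot COP: COP_R = T_C/(T_H − T_C) = 177.15/124.00 = 1.4286.
W = Q_C/COP_R = 80.4/1.4286 = 56.28 kJ.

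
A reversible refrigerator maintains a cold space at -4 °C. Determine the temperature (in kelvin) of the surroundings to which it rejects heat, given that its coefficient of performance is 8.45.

T_C = -4 °C → -4 + 273.15 = 269.15 K.
COP_R = T_C/(T_H − T_C) ⇒ T_H = T_C·(1 + 1/COP_R) = 269.15 × (1 + 1/8.45) = 301 K.

T_H ≈ 301 K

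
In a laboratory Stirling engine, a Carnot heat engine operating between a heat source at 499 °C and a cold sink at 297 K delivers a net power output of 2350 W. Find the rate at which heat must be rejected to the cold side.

T_H = 499 °C → 499 + 273.15 = 772.15 K.
Since the cycle is reversible, η = 1 − T_C/T_H = 1 − 297.00/772.15 = 0.6154.
Since Q_C/Q_H = T_C/T_H and Q_H = W/η, Q_C = W·T_C/(T_H − T_C) = 2350 × 297.00/475.15 = 1469 W.

Q̇_C ≈ 1469 W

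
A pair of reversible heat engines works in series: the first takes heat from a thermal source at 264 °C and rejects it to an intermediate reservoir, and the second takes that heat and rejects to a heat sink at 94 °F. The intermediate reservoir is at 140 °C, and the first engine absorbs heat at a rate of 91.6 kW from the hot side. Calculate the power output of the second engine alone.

T_H = 264 °C → 264 + 273.15 = 537.15 K.
T_C = 94 °F → (94 − 32) × 5/9 = 34.44 °C = 307.59 K.
T_m = 140 °C → 140 + 273.15 = 413.15 K.
Heat entering the second stage: Q_m = Q_H·(T_m/T_H) = 91.6 × 413.15/537.15 = 70.45 kW.
Second-stage efficiency η₂ = 1 − T_C/T_m = 1 − 307.59/413.15 = 0.2555, so W₂ = η₂·Q_m = 18.00 kW.

Ẇ₂ ≈ 18.00 kW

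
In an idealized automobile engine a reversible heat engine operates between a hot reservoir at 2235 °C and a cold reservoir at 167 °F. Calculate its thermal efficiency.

T_H = 2235 °C → 2235 + 273.15 = 2508.15 K.
T_C = 167 °F → (167 − 32) × 5/9 = 75.00 °C = 348.15 K.
η_rev = 1 − T_C/T_H = 1 − 348.15/2508.15 = 0.861.

η ≈ 0.861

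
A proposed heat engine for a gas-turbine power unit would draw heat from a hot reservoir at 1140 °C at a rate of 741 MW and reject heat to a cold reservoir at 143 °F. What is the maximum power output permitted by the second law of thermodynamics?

Ẇ_max ≈ 565.4 MW

T_H = 1140 °C → 1140 + 273.15 = 1413.15 K.
T_C = 143 °F → (143 − 32) × 5/9 = 61.67 °C = 334.82 K.
The upper bound on efficiency is η_max = 1 − T_C/T_H = 1 − 334.82/1413.15 = 0.7631.
W_max = η_max · Q_H = 0.7631 × 741 = 565.4 MW.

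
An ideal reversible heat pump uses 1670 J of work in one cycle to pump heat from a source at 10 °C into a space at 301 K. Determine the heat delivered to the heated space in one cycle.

T_C = 10 °C → 10 + 273.15 = 283.15 K.
COP_HP = T_H/(T_H − T_C) = 301.00/17.85 = 16.8627.
Q_H = COP_HP · W = 16.8627 × 1670 = 28160 J.

Q_H ≈ 28160 J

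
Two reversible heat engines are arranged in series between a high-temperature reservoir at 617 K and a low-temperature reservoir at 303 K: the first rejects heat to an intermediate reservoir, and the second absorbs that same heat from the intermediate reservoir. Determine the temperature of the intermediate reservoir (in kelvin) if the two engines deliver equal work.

T_m ≈ 460.0 K

For reversible stages Q_m = Q_H·(T_m/T_H). Setting W₁ = Q_H(1 − T_m/T_H) equal to W₂ = Q_m(1 − T_C/T_m) = Q_H·(T_m − T_C)/T_H gives T_H − T_m = T_m − T_C, so T_m = (T_H + T_C)/2 = (617.00 + 303.00)/2 = 460.0 K.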